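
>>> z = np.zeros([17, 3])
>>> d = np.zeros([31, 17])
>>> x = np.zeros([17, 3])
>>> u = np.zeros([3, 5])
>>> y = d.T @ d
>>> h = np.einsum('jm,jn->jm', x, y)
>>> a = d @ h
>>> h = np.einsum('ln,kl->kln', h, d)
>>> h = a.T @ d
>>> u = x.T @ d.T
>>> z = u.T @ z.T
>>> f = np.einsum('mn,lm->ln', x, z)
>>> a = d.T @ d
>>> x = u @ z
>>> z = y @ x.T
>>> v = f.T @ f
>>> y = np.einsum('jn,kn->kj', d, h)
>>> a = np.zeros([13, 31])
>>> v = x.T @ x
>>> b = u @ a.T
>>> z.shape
(17, 3)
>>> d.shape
(31, 17)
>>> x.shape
(3, 17)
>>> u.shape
(3, 31)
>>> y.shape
(3, 31)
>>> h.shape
(3, 17)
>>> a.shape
(13, 31)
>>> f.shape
(31, 3)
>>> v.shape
(17, 17)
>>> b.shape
(3, 13)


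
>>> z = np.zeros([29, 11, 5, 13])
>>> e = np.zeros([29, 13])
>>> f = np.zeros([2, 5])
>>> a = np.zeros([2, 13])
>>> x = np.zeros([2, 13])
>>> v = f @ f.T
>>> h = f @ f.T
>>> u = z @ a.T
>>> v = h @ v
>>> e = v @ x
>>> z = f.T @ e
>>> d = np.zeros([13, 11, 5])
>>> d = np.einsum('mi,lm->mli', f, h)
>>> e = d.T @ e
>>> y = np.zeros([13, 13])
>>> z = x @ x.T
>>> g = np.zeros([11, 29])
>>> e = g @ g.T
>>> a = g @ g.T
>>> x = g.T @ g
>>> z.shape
(2, 2)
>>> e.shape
(11, 11)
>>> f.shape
(2, 5)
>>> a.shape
(11, 11)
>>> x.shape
(29, 29)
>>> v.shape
(2, 2)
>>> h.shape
(2, 2)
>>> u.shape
(29, 11, 5, 2)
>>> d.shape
(2, 2, 5)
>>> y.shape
(13, 13)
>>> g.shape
(11, 29)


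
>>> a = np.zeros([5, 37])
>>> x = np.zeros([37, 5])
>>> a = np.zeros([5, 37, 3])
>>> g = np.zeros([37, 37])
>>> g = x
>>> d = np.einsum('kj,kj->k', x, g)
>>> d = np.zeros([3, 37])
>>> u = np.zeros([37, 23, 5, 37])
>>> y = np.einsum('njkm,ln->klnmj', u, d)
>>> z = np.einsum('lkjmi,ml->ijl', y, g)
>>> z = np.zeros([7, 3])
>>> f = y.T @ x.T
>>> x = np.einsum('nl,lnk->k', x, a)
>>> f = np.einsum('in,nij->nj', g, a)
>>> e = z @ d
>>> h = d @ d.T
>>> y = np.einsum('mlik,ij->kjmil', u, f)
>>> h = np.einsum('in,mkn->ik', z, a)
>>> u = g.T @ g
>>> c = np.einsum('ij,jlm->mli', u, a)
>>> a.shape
(5, 37, 3)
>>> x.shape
(3,)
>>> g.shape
(37, 5)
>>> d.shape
(3, 37)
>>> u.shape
(5, 5)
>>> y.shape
(37, 3, 37, 5, 23)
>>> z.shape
(7, 3)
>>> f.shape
(5, 3)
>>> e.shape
(7, 37)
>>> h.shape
(7, 37)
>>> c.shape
(3, 37, 5)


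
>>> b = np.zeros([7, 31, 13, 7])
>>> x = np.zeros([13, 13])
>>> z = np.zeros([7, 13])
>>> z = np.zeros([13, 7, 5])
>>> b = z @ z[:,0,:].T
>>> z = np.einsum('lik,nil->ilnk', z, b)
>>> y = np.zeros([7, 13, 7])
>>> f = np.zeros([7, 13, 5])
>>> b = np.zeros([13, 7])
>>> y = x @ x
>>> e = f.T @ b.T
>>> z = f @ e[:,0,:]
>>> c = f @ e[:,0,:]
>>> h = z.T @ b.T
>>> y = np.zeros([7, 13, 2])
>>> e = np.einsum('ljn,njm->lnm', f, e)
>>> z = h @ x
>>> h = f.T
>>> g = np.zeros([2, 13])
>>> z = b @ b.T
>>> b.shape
(13, 7)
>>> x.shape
(13, 13)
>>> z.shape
(13, 13)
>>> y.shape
(7, 13, 2)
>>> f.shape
(7, 13, 5)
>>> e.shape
(7, 5, 13)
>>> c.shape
(7, 13, 13)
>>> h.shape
(5, 13, 7)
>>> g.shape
(2, 13)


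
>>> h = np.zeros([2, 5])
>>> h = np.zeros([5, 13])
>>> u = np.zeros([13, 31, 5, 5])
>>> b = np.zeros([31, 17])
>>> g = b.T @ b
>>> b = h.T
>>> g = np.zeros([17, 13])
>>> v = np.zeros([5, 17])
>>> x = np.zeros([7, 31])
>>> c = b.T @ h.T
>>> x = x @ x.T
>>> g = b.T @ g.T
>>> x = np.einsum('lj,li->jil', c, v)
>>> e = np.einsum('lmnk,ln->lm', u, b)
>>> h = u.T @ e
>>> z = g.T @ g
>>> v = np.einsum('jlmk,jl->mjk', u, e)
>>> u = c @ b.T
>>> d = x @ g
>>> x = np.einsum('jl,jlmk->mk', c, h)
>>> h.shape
(5, 5, 31, 31)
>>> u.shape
(5, 13)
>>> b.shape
(13, 5)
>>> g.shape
(5, 17)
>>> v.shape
(5, 13, 5)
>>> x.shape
(31, 31)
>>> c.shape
(5, 5)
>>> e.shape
(13, 31)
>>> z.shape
(17, 17)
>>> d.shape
(5, 17, 17)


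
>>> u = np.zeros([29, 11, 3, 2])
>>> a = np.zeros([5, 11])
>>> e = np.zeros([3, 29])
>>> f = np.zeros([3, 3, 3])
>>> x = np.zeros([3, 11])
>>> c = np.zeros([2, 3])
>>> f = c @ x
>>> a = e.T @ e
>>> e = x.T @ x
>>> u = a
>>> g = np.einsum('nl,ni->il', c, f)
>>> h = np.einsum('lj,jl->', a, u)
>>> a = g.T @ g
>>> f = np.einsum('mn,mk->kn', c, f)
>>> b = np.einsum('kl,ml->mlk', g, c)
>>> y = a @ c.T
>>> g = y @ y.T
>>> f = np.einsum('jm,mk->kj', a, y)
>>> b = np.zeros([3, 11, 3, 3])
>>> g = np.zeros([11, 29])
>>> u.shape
(29, 29)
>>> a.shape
(3, 3)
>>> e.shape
(11, 11)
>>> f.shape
(2, 3)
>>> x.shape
(3, 11)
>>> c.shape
(2, 3)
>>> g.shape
(11, 29)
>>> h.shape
()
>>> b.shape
(3, 11, 3, 3)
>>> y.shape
(3, 2)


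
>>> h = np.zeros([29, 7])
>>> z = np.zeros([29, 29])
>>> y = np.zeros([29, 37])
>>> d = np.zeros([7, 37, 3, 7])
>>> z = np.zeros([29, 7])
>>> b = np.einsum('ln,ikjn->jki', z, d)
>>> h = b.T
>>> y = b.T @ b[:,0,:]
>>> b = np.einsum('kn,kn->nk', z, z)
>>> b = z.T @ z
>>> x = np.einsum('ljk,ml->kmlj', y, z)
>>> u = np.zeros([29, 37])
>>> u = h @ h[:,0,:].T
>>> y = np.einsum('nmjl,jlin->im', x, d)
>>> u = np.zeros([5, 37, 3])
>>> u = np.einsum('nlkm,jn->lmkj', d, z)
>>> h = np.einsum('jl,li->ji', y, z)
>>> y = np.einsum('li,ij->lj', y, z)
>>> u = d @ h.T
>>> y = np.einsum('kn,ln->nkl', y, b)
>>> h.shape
(3, 7)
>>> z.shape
(29, 7)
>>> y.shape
(7, 3, 7)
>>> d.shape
(7, 37, 3, 7)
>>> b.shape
(7, 7)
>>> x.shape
(7, 29, 7, 37)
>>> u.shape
(7, 37, 3, 3)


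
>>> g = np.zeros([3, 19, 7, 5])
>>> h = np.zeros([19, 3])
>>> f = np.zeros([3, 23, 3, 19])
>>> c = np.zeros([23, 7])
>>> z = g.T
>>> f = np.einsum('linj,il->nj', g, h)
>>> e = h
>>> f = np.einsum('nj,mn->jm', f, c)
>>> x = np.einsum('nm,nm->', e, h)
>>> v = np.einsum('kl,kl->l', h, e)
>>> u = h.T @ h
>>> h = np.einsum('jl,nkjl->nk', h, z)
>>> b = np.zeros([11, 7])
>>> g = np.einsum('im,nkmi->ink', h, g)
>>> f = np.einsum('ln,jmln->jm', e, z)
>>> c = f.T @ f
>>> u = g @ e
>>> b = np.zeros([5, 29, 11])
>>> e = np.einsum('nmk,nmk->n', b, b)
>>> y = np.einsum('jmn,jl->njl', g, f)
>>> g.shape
(5, 3, 19)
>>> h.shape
(5, 7)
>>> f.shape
(5, 7)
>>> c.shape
(7, 7)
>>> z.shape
(5, 7, 19, 3)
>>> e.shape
(5,)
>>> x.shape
()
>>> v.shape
(3,)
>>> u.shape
(5, 3, 3)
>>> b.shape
(5, 29, 11)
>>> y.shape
(19, 5, 7)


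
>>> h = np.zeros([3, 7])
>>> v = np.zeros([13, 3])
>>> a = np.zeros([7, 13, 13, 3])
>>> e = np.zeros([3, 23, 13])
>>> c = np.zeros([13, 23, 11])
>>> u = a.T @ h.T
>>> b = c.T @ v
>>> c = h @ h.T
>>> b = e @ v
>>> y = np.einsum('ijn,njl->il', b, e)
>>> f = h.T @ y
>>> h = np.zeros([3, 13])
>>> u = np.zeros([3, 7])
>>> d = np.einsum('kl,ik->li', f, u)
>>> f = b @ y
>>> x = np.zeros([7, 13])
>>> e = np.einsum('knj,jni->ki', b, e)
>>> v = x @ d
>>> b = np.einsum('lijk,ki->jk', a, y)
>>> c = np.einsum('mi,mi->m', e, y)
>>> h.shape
(3, 13)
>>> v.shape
(7, 3)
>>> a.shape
(7, 13, 13, 3)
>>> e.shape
(3, 13)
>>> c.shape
(3,)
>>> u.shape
(3, 7)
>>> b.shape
(13, 3)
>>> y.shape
(3, 13)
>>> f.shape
(3, 23, 13)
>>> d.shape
(13, 3)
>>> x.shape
(7, 13)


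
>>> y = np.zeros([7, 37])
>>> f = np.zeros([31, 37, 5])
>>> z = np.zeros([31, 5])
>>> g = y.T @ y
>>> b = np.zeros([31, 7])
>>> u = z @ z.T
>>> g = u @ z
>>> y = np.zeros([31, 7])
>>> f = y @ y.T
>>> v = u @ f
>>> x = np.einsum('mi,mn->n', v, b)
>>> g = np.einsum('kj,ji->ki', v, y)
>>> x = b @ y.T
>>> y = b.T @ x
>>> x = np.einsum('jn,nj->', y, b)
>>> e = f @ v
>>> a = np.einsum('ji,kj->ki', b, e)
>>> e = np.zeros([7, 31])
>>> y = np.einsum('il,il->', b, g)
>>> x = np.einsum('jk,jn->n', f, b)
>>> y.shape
()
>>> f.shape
(31, 31)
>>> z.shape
(31, 5)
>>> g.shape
(31, 7)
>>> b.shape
(31, 7)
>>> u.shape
(31, 31)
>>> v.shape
(31, 31)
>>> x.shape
(7,)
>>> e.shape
(7, 31)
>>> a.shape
(31, 7)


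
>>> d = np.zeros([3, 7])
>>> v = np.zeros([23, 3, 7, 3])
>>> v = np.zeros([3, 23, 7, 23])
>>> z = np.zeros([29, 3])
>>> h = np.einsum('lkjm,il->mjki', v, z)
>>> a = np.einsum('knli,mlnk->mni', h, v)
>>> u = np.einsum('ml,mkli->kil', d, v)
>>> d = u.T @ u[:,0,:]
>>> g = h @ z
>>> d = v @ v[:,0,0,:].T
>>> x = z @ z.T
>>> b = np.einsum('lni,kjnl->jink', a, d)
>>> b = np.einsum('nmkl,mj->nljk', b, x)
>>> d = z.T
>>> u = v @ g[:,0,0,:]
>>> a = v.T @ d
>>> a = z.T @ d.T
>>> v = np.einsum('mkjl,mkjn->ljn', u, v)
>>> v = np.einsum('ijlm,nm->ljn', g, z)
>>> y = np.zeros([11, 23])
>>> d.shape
(3, 29)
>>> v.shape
(23, 7, 29)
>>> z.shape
(29, 3)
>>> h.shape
(23, 7, 23, 29)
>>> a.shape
(3, 3)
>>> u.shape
(3, 23, 7, 3)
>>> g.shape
(23, 7, 23, 3)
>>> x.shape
(29, 29)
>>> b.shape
(23, 3, 29, 7)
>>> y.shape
(11, 23)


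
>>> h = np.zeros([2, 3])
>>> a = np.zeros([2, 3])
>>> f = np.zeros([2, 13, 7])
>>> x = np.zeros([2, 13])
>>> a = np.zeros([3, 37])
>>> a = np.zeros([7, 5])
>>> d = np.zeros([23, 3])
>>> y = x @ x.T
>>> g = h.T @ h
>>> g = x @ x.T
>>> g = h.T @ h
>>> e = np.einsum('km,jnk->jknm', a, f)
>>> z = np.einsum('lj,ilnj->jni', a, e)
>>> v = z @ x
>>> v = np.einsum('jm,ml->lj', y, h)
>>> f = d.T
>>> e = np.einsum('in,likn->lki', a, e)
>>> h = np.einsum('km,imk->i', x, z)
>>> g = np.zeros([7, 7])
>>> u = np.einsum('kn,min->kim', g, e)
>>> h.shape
(5,)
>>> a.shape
(7, 5)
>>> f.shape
(3, 23)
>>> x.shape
(2, 13)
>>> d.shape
(23, 3)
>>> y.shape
(2, 2)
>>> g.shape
(7, 7)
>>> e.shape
(2, 13, 7)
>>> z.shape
(5, 13, 2)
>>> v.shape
(3, 2)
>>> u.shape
(7, 13, 2)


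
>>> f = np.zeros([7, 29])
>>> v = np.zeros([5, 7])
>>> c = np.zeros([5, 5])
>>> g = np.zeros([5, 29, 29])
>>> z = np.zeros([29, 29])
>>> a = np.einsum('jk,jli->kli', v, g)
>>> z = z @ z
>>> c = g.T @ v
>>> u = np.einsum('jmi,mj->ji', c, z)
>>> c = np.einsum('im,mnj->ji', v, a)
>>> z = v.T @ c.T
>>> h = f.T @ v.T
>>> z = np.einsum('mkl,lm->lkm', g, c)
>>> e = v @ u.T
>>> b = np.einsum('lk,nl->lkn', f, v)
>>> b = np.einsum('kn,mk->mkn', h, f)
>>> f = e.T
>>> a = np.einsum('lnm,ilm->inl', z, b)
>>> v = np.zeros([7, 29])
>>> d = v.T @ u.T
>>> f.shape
(29, 5)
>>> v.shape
(7, 29)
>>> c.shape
(29, 5)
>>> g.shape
(5, 29, 29)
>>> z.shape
(29, 29, 5)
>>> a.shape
(7, 29, 29)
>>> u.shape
(29, 7)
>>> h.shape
(29, 5)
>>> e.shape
(5, 29)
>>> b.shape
(7, 29, 5)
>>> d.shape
(29, 29)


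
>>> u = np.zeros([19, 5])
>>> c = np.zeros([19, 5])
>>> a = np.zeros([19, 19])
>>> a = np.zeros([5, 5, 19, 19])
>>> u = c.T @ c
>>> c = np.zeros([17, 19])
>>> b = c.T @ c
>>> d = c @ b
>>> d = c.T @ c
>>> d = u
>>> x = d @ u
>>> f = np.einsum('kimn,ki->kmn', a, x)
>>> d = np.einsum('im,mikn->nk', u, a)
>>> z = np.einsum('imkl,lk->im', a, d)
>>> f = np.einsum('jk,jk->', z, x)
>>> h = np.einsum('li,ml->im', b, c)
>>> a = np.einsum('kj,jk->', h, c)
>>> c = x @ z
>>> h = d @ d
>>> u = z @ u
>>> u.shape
(5, 5)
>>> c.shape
(5, 5)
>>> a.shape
()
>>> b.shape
(19, 19)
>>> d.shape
(19, 19)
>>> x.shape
(5, 5)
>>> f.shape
()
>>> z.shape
(5, 5)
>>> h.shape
(19, 19)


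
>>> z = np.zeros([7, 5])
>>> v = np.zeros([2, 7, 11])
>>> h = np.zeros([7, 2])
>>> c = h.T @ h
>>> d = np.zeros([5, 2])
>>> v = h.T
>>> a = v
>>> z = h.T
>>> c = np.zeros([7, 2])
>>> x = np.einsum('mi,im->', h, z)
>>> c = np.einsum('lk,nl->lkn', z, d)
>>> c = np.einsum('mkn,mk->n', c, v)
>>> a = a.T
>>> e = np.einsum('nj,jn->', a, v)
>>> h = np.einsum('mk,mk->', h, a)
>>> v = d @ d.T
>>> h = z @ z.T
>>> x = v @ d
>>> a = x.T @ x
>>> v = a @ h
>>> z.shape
(2, 7)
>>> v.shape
(2, 2)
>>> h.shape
(2, 2)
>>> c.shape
(5,)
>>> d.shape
(5, 2)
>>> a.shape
(2, 2)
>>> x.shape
(5, 2)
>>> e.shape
()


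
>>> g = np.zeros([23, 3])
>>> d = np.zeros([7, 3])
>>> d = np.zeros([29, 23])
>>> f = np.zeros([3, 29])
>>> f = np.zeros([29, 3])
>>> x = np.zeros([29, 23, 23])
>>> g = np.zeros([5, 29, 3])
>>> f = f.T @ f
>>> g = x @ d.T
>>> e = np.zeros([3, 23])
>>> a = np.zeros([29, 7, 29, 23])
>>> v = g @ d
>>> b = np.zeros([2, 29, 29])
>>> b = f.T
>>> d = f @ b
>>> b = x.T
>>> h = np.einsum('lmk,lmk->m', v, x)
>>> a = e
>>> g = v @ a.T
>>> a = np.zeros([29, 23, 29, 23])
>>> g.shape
(29, 23, 3)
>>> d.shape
(3, 3)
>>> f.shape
(3, 3)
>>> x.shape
(29, 23, 23)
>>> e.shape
(3, 23)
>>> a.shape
(29, 23, 29, 23)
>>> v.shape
(29, 23, 23)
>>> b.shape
(23, 23, 29)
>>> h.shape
(23,)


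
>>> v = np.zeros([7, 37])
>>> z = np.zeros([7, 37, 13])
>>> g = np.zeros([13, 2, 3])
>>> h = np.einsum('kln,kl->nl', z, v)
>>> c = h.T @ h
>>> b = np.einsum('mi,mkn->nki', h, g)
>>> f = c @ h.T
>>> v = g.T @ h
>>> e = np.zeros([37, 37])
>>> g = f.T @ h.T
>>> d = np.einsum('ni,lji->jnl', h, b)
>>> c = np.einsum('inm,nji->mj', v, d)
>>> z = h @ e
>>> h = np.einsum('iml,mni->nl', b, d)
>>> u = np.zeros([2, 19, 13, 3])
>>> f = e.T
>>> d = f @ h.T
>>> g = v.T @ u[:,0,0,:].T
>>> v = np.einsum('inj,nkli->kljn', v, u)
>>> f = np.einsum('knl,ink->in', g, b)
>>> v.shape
(19, 13, 37, 2)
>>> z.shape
(13, 37)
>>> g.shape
(37, 2, 2)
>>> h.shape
(13, 37)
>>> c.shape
(37, 13)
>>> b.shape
(3, 2, 37)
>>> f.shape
(3, 2)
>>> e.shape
(37, 37)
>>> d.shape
(37, 13)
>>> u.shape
(2, 19, 13, 3)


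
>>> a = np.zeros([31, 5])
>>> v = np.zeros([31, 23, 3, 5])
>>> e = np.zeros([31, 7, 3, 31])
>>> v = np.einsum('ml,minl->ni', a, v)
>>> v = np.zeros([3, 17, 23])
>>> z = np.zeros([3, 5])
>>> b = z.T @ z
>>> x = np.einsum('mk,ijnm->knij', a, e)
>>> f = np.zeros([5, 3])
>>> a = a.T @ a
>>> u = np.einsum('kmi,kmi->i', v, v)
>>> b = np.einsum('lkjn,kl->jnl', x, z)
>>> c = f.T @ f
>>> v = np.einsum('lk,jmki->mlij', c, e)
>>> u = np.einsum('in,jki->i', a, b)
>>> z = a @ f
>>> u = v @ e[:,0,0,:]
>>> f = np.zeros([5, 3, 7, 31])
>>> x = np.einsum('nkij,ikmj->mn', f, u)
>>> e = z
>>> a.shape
(5, 5)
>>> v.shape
(7, 3, 31, 31)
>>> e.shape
(5, 3)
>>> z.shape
(5, 3)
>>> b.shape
(31, 7, 5)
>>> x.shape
(31, 5)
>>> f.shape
(5, 3, 7, 31)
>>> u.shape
(7, 3, 31, 31)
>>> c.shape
(3, 3)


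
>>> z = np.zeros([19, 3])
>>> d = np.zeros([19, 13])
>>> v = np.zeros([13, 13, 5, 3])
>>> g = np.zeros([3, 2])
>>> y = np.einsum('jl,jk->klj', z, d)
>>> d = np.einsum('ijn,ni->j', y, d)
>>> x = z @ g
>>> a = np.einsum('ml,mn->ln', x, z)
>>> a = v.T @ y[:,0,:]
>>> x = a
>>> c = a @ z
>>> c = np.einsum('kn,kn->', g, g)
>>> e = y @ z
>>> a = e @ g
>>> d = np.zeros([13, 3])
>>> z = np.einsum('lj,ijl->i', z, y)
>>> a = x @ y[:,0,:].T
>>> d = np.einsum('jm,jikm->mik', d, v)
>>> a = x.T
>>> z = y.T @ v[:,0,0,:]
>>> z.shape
(19, 3, 3)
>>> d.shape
(3, 13, 5)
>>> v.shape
(13, 13, 5, 3)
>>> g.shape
(3, 2)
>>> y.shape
(13, 3, 19)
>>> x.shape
(3, 5, 13, 19)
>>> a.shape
(19, 13, 5, 3)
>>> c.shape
()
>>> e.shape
(13, 3, 3)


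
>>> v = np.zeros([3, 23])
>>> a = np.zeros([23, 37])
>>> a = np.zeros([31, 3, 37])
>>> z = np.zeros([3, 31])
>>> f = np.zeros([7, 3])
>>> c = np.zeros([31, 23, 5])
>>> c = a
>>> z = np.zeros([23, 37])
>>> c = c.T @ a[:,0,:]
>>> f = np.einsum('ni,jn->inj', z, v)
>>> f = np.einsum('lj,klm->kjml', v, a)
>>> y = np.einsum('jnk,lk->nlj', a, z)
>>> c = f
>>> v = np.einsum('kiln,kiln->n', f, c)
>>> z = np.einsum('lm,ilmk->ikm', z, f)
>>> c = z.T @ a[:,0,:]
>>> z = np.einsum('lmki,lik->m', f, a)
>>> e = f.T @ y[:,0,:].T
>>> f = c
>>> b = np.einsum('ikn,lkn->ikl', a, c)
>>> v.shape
(3,)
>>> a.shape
(31, 3, 37)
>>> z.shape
(23,)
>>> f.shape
(37, 3, 37)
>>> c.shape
(37, 3, 37)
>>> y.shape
(3, 23, 31)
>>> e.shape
(3, 37, 23, 3)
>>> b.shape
(31, 3, 37)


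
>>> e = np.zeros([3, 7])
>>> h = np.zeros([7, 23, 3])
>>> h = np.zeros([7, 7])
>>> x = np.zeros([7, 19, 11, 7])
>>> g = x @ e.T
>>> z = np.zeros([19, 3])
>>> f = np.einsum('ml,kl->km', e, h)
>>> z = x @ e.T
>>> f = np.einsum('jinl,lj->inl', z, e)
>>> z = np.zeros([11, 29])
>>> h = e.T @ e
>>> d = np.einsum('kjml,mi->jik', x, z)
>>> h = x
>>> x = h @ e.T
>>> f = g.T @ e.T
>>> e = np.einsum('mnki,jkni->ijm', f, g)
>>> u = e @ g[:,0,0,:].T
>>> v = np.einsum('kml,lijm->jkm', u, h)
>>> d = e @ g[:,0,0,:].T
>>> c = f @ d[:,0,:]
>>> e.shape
(3, 7, 3)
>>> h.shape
(7, 19, 11, 7)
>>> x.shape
(7, 19, 11, 3)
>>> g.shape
(7, 19, 11, 3)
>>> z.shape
(11, 29)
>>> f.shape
(3, 11, 19, 3)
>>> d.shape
(3, 7, 7)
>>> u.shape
(3, 7, 7)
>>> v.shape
(11, 3, 7)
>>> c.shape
(3, 11, 19, 7)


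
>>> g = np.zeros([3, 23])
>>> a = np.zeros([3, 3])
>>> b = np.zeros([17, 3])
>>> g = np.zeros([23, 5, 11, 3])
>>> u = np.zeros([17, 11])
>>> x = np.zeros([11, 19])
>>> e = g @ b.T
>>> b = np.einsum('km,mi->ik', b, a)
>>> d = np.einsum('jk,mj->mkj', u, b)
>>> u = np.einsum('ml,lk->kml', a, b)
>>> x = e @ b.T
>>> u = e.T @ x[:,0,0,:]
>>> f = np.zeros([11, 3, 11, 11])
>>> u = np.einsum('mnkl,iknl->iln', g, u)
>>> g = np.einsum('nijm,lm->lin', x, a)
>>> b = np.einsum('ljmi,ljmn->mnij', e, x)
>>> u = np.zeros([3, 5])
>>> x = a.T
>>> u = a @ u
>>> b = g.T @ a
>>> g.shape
(3, 5, 23)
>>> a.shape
(3, 3)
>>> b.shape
(23, 5, 3)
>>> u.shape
(3, 5)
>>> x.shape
(3, 3)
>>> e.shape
(23, 5, 11, 17)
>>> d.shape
(3, 11, 17)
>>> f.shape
(11, 3, 11, 11)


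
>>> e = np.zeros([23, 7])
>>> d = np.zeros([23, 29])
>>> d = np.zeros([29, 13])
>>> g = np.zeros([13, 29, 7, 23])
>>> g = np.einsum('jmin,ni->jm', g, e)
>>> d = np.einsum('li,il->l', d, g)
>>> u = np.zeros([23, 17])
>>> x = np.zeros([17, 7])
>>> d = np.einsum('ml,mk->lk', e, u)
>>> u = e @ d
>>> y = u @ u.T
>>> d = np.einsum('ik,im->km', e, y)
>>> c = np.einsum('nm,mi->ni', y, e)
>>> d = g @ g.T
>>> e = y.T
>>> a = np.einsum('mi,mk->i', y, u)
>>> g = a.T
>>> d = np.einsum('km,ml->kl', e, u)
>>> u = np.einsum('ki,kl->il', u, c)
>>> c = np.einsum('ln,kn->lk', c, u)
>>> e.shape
(23, 23)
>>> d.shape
(23, 17)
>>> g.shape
(23,)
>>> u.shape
(17, 7)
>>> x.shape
(17, 7)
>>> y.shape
(23, 23)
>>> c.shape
(23, 17)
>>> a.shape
(23,)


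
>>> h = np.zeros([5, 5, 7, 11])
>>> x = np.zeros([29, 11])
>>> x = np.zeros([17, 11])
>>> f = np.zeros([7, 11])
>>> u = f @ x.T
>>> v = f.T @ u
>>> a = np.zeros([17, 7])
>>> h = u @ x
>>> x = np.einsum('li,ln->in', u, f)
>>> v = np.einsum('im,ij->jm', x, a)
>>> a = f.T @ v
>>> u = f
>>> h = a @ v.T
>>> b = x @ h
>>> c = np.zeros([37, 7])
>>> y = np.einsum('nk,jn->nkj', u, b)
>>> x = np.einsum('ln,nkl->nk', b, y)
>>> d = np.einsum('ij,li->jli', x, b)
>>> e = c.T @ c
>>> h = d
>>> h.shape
(11, 17, 7)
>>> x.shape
(7, 11)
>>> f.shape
(7, 11)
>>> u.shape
(7, 11)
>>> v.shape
(7, 11)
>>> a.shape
(11, 11)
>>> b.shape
(17, 7)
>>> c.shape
(37, 7)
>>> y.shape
(7, 11, 17)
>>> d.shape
(11, 17, 7)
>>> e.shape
(7, 7)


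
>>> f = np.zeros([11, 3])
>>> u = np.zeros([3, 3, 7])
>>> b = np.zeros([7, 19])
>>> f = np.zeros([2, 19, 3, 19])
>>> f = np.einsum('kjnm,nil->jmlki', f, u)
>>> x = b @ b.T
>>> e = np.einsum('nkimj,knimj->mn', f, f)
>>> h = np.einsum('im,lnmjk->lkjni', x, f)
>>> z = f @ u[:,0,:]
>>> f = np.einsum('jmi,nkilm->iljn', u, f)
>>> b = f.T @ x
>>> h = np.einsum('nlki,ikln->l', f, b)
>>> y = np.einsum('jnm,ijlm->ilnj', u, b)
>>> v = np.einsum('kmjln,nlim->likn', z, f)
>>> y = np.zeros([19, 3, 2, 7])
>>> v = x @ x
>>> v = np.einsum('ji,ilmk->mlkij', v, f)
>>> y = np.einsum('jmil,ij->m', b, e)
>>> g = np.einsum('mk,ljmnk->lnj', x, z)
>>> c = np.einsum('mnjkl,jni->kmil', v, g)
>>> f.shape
(7, 2, 3, 19)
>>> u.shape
(3, 3, 7)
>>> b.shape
(19, 3, 2, 7)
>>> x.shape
(7, 7)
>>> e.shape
(2, 19)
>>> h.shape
(2,)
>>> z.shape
(19, 19, 7, 2, 7)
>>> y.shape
(3,)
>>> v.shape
(3, 2, 19, 7, 7)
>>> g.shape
(19, 2, 19)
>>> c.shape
(7, 3, 19, 7)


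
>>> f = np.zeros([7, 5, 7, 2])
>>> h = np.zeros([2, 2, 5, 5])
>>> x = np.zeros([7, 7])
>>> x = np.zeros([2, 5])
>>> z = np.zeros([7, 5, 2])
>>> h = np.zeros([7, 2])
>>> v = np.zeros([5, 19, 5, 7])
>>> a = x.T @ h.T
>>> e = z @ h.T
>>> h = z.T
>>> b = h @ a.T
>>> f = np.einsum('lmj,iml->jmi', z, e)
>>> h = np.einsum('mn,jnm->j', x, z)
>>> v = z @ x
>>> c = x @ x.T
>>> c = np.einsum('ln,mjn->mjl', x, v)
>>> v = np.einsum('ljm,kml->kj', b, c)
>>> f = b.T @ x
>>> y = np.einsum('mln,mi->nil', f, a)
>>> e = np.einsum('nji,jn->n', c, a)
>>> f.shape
(5, 5, 5)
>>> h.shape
(7,)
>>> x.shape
(2, 5)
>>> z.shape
(7, 5, 2)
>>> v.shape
(7, 5)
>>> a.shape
(5, 7)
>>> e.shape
(7,)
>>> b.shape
(2, 5, 5)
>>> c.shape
(7, 5, 2)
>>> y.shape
(5, 7, 5)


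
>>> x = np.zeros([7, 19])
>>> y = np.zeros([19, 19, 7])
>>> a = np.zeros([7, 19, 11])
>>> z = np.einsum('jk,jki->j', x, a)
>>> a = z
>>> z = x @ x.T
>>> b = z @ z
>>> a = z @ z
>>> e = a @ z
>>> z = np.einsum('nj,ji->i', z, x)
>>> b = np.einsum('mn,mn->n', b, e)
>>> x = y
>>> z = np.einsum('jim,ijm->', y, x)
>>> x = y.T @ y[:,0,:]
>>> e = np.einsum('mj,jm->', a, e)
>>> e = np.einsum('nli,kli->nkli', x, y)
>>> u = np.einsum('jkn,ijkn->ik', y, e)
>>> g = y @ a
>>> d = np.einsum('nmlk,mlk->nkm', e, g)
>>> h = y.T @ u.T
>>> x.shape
(7, 19, 7)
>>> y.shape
(19, 19, 7)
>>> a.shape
(7, 7)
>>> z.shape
()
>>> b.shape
(7,)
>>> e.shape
(7, 19, 19, 7)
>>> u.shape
(7, 19)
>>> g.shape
(19, 19, 7)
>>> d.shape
(7, 7, 19)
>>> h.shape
(7, 19, 7)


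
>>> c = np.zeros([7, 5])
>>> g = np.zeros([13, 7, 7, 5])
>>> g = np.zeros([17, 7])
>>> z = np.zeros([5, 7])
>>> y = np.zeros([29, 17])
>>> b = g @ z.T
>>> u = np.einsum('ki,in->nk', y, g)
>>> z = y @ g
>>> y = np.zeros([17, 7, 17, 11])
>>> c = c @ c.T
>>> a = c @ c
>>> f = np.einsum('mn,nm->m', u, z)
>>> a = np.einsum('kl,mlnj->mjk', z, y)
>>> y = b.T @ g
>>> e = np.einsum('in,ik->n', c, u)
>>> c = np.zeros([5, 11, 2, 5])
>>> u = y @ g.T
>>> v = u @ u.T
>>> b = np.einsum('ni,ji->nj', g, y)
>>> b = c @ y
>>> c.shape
(5, 11, 2, 5)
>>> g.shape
(17, 7)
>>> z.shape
(29, 7)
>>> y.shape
(5, 7)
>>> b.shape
(5, 11, 2, 7)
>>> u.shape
(5, 17)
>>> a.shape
(17, 11, 29)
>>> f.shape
(7,)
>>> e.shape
(7,)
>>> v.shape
(5, 5)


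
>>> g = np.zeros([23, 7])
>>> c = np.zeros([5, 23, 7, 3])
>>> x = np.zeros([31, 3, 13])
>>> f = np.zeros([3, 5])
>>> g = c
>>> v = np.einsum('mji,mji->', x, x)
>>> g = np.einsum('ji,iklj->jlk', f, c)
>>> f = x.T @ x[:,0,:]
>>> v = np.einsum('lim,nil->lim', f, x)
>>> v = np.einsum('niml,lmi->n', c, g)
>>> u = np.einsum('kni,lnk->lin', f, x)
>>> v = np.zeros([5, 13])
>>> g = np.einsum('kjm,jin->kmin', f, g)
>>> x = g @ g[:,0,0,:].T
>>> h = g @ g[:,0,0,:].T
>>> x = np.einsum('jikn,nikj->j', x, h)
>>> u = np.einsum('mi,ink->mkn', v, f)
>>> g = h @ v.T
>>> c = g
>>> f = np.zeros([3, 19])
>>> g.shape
(13, 13, 7, 5)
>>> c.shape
(13, 13, 7, 5)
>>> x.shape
(13,)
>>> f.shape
(3, 19)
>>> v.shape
(5, 13)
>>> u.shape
(5, 13, 3)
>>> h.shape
(13, 13, 7, 13)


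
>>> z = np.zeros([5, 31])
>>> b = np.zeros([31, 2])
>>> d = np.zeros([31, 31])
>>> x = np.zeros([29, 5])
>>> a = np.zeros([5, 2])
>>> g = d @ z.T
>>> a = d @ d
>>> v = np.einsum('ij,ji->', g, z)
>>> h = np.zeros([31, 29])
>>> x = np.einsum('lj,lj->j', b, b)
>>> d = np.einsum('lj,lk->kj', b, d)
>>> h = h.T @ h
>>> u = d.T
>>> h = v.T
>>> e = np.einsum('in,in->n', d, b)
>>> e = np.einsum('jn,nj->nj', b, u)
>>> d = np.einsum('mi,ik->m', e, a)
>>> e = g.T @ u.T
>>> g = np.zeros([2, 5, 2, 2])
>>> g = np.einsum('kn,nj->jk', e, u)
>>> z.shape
(5, 31)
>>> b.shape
(31, 2)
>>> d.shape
(2,)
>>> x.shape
(2,)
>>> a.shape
(31, 31)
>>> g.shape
(31, 5)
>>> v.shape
()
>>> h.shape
()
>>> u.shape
(2, 31)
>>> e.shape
(5, 2)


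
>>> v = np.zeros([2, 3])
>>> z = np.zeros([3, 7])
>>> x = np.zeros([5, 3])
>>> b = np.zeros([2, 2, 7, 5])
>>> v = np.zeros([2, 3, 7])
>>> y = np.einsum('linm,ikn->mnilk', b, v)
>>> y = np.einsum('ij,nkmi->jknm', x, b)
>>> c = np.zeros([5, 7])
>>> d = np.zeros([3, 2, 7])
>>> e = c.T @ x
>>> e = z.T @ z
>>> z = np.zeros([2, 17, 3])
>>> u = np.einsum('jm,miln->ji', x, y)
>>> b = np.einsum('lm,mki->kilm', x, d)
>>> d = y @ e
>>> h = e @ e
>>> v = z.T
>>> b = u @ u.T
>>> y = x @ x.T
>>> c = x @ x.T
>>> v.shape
(3, 17, 2)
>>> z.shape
(2, 17, 3)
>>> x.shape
(5, 3)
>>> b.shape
(5, 5)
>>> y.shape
(5, 5)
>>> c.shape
(5, 5)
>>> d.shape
(3, 2, 2, 7)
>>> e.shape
(7, 7)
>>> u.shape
(5, 2)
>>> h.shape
(7, 7)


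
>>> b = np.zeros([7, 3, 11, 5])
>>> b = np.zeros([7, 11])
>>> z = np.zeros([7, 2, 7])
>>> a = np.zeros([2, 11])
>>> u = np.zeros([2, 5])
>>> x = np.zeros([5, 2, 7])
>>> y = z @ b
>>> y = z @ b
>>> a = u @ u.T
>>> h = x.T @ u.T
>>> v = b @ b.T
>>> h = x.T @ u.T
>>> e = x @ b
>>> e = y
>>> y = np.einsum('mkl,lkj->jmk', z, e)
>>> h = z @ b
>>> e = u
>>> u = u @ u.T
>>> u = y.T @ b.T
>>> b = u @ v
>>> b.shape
(2, 7, 7)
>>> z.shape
(7, 2, 7)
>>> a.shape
(2, 2)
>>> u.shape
(2, 7, 7)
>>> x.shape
(5, 2, 7)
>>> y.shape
(11, 7, 2)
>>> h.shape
(7, 2, 11)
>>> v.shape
(7, 7)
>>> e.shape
(2, 5)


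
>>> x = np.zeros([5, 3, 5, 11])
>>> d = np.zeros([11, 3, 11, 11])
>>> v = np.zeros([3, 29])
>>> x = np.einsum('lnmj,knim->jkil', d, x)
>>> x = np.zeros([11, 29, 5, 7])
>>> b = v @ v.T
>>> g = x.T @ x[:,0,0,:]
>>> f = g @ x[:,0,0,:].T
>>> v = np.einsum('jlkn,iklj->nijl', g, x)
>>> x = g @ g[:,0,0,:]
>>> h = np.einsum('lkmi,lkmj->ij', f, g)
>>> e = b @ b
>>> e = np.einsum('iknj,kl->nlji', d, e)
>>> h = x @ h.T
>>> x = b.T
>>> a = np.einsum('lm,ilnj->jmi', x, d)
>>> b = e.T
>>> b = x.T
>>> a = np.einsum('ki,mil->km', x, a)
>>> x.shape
(3, 3)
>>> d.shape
(11, 3, 11, 11)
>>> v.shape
(7, 11, 7, 5)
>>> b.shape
(3, 3)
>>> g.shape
(7, 5, 29, 7)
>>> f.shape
(7, 5, 29, 11)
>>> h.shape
(7, 5, 29, 11)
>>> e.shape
(11, 3, 11, 11)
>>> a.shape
(3, 11)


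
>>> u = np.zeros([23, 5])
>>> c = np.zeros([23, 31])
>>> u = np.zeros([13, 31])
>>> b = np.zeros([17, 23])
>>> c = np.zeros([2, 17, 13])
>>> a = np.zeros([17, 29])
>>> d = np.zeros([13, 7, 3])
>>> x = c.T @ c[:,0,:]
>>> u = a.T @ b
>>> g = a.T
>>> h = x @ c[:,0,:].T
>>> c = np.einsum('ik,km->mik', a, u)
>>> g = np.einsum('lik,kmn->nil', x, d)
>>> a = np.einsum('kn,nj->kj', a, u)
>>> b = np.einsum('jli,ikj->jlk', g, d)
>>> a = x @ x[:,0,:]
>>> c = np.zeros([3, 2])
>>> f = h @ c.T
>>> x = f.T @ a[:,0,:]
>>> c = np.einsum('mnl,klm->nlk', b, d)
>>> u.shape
(29, 23)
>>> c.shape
(17, 7, 13)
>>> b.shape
(3, 17, 7)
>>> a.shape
(13, 17, 13)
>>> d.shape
(13, 7, 3)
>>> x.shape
(3, 17, 13)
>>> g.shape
(3, 17, 13)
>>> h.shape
(13, 17, 2)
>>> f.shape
(13, 17, 3)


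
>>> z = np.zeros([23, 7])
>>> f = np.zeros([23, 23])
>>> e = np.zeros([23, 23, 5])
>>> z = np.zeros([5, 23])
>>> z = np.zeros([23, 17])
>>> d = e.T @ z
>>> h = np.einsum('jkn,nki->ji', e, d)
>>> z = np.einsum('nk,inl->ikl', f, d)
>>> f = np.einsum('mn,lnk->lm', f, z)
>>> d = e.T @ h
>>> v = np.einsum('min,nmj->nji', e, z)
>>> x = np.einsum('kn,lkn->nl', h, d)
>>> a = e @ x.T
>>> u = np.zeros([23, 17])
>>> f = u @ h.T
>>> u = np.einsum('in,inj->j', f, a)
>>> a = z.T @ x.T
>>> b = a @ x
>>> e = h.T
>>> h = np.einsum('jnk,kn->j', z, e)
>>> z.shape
(5, 23, 17)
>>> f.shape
(23, 23)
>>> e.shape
(17, 23)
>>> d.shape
(5, 23, 17)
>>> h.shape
(5,)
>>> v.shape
(5, 17, 23)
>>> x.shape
(17, 5)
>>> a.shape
(17, 23, 17)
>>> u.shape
(17,)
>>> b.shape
(17, 23, 5)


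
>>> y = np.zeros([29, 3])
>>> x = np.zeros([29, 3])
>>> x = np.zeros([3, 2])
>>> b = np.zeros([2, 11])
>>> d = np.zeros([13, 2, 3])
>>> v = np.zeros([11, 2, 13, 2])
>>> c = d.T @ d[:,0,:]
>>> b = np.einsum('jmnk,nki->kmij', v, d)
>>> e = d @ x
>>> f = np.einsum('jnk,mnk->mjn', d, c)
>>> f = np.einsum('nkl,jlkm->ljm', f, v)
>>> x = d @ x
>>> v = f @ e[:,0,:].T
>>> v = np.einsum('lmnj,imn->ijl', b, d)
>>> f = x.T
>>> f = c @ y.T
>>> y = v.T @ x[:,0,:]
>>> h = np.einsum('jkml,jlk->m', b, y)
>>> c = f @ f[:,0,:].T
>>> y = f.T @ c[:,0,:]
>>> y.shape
(29, 2, 3)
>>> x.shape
(13, 2, 2)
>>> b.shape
(2, 2, 3, 11)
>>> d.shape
(13, 2, 3)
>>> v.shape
(13, 11, 2)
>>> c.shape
(3, 2, 3)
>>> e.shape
(13, 2, 2)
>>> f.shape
(3, 2, 29)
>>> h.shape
(3,)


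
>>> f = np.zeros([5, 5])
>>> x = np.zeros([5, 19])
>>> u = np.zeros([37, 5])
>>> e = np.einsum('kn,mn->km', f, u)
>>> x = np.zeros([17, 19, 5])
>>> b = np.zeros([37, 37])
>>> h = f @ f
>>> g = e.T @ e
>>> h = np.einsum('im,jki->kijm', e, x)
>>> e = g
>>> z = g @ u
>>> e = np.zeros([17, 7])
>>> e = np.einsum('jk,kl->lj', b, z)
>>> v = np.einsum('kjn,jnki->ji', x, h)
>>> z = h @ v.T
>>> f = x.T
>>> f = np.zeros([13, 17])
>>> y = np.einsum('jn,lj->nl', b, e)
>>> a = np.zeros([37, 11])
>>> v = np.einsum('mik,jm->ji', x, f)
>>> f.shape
(13, 17)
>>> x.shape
(17, 19, 5)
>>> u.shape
(37, 5)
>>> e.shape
(5, 37)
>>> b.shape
(37, 37)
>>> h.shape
(19, 5, 17, 37)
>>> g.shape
(37, 37)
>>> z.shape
(19, 5, 17, 19)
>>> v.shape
(13, 19)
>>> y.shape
(37, 5)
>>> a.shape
(37, 11)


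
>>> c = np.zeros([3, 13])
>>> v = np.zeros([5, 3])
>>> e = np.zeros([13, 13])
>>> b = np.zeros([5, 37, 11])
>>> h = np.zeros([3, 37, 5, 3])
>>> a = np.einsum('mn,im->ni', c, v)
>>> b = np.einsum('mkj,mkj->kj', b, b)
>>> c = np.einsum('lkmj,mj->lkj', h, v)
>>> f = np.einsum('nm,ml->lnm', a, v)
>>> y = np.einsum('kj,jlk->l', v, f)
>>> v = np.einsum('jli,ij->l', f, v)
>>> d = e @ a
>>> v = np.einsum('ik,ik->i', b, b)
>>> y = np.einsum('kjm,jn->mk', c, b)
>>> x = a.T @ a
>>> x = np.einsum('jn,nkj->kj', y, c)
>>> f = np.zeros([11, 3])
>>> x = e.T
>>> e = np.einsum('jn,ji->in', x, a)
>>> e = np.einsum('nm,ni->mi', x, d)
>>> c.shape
(3, 37, 3)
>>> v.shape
(37,)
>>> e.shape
(13, 5)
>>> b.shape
(37, 11)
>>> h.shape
(3, 37, 5, 3)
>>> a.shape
(13, 5)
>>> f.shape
(11, 3)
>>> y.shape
(3, 3)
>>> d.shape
(13, 5)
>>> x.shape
(13, 13)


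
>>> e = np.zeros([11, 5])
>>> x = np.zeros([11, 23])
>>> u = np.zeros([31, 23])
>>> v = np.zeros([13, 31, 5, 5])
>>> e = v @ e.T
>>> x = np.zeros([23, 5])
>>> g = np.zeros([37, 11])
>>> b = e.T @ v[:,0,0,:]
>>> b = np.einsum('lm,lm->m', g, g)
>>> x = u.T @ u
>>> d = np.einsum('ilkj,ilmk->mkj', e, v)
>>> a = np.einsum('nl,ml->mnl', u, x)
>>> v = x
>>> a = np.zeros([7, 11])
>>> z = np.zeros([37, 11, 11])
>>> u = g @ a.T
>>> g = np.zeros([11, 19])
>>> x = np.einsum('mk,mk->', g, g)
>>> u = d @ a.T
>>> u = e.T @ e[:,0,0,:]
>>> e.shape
(13, 31, 5, 11)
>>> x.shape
()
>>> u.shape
(11, 5, 31, 11)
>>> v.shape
(23, 23)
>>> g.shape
(11, 19)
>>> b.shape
(11,)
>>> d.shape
(5, 5, 11)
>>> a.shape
(7, 11)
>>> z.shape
(37, 11, 11)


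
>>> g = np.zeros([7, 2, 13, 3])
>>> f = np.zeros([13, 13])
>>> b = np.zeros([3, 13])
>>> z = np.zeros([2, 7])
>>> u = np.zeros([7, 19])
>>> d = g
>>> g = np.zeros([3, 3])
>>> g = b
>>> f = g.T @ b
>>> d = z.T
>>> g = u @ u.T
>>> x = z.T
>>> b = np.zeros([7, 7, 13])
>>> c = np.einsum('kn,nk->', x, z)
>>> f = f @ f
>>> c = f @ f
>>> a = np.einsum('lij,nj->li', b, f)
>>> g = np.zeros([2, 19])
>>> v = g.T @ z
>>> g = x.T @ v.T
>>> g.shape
(2, 19)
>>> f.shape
(13, 13)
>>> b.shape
(7, 7, 13)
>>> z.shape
(2, 7)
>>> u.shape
(7, 19)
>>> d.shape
(7, 2)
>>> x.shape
(7, 2)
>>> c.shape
(13, 13)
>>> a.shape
(7, 7)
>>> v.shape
(19, 7)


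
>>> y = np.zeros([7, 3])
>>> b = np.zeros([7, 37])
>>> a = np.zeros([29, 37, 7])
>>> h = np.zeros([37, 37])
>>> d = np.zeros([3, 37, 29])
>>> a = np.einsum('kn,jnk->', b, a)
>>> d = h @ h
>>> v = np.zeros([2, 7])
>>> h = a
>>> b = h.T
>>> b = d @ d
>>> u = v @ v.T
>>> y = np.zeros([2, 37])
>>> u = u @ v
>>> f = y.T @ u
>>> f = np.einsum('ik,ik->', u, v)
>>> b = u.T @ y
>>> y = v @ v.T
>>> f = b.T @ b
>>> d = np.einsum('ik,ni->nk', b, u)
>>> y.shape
(2, 2)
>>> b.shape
(7, 37)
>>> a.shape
()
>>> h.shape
()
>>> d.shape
(2, 37)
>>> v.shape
(2, 7)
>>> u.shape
(2, 7)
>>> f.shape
(37, 37)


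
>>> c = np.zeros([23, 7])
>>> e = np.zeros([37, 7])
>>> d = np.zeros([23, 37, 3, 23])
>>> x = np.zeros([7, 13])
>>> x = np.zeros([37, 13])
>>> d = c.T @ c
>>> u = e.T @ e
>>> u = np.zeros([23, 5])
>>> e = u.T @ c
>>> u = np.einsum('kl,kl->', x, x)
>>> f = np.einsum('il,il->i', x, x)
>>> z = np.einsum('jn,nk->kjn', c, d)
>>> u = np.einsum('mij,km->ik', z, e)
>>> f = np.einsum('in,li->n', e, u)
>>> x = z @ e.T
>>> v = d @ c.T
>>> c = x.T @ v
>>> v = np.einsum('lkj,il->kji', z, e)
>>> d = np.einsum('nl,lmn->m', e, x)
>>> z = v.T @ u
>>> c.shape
(5, 23, 23)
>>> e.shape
(5, 7)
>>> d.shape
(23,)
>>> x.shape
(7, 23, 5)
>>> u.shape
(23, 5)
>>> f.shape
(7,)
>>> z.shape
(5, 7, 5)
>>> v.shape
(23, 7, 5)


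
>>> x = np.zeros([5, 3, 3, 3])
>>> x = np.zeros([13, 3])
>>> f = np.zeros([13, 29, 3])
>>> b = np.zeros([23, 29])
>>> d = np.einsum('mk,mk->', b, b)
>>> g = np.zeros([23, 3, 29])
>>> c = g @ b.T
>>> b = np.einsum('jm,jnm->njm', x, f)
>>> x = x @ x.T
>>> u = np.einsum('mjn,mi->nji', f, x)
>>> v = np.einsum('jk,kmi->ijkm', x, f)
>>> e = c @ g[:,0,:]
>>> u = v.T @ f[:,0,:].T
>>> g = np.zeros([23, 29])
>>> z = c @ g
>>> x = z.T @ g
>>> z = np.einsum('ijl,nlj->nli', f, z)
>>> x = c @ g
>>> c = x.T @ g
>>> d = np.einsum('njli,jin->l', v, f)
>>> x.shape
(23, 3, 29)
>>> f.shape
(13, 29, 3)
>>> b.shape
(29, 13, 3)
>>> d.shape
(13,)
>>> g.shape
(23, 29)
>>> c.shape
(29, 3, 29)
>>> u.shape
(29, 13, 13, 13)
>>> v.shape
(3, 13, 13, 29)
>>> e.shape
(23, 3, 29)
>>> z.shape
(23, 3, 13)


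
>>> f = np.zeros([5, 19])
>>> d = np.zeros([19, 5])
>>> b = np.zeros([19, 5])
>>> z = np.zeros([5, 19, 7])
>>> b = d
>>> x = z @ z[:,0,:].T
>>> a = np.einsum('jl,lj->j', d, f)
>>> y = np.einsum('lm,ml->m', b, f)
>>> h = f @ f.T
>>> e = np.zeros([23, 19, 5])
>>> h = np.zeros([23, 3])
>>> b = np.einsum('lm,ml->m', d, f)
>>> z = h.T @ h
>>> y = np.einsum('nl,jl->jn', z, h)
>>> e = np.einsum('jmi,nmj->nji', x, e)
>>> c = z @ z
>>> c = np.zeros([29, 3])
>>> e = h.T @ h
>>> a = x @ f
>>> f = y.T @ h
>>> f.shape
(3, 3)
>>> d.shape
(19, 5)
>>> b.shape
(5,)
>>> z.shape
(3, 3)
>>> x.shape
(5, 19, 5)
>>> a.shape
(5, 19, 19)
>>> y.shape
(23, 3)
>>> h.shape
(23, 3)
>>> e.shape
(3, 3)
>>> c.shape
(29, 3)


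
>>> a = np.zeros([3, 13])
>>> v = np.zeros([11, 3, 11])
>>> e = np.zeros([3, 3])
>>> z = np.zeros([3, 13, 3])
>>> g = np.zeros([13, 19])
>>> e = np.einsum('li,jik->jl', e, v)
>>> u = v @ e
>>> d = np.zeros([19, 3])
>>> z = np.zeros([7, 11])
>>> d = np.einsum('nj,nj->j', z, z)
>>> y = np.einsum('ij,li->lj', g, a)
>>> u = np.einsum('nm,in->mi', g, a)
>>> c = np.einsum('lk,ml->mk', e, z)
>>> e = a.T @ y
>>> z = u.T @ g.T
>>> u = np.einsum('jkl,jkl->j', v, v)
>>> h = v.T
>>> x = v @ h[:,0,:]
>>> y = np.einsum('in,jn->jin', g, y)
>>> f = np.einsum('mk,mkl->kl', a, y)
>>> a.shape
(3, 13)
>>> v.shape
(11, 3, 11)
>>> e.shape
(13, 19)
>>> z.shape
(3, 13)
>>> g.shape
(13, 19)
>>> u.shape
(11,)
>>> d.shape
(11,)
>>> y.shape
(3, 13, 19)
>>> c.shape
(7, 3)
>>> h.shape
(11, 3, 11)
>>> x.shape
(11, 3, 11)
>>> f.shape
(13, 19)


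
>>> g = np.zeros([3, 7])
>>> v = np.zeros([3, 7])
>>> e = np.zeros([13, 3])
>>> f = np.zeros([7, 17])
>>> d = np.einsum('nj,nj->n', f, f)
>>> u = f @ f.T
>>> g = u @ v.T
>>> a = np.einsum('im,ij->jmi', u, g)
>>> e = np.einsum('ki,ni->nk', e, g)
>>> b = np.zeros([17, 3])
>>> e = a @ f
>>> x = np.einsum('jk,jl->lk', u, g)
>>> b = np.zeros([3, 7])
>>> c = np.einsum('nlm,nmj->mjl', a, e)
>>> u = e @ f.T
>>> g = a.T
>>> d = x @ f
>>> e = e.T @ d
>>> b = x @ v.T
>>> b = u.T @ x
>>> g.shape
(7, 7, 3)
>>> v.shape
(3, 7)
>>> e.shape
(17, 7, 17)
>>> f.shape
(7, 17)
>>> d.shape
(3, 17)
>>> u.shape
(3, 7, 7)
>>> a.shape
(3, 7, 7)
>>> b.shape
(7, 7, 7)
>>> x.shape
(3, 7)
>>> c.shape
(7, 17, 7)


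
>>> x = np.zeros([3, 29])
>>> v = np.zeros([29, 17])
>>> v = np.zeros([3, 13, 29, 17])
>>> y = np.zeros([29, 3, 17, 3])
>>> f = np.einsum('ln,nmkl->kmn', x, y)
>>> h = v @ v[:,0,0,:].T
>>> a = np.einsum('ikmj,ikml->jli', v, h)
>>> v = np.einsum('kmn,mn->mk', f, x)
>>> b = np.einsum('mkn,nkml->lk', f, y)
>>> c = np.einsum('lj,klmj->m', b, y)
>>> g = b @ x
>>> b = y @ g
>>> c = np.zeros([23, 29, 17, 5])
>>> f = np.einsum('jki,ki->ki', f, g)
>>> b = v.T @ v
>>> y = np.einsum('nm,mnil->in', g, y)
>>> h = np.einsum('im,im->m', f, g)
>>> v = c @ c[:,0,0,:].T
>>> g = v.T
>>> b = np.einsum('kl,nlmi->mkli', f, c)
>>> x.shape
(3, 29)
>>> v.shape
(23, 29, 17, 23)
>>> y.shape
(17, 3)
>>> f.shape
(3, 29)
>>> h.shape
(29,)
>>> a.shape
(17, 3, 3)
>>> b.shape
(17, 3, 29, 5)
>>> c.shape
(23, 29, 17, 5)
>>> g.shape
(23, 17, 29, 23)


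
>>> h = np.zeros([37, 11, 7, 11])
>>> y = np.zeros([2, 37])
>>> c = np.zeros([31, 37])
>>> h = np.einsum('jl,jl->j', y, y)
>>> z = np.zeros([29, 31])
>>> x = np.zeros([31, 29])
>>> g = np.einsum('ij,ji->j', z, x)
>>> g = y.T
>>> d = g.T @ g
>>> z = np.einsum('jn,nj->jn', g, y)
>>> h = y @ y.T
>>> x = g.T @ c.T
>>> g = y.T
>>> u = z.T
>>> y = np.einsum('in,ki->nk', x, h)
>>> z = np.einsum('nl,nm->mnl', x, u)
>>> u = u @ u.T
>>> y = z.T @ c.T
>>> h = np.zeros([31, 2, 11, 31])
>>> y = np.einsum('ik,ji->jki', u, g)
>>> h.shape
(31, 2, 11, 31)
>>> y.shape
(37, 2, 2)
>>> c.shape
(31, 37)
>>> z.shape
(37, 2, 31)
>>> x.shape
(2, 31)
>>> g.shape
(37, 2)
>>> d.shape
(2, 2)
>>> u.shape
(2, 2)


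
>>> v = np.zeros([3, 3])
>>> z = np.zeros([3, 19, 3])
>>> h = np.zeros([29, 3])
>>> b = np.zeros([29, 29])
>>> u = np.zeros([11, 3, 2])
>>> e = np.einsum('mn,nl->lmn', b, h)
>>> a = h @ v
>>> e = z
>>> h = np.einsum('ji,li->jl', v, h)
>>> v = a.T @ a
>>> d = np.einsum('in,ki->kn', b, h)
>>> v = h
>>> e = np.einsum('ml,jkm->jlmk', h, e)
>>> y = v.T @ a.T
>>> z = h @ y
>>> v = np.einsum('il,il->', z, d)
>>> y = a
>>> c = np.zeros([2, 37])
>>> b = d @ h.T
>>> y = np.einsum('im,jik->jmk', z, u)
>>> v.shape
()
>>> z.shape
(3, 29)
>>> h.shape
(3, 29)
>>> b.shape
(3, 3)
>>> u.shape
(11, 3, 2)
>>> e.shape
(3, 29, 3, 19)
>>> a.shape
(29, 3)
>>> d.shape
(3, 29)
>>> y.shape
(11, 29, 2)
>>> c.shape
(2, 37)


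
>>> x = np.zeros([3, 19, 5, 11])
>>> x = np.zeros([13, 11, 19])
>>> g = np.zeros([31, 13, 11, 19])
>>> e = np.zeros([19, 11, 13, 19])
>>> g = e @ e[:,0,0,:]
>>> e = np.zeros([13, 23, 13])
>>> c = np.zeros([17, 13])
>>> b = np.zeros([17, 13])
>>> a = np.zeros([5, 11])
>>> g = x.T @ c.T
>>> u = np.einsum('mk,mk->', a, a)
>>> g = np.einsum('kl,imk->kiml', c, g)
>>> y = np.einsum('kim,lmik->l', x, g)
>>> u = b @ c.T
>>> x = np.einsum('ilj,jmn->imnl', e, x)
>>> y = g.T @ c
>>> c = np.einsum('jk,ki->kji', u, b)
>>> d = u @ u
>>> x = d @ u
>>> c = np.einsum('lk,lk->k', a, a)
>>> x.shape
(17, 17)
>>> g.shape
(17, 19, 11, 13)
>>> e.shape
(13, 23, 13)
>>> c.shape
(11,)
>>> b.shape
(17, 13)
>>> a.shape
(5, 11)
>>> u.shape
(17, 17)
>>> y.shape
(13, 11, 19, 13)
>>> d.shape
(17, 17)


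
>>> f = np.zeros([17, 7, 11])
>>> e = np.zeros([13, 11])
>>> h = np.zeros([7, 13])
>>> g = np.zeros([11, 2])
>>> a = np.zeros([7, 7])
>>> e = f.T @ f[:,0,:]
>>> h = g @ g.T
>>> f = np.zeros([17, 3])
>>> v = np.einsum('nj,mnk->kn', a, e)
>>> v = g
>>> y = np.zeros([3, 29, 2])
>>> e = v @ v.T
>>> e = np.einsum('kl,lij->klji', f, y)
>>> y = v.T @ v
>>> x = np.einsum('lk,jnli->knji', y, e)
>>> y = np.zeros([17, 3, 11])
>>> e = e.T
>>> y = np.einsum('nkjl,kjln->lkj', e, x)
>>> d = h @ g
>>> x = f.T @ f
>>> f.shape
(17, 3)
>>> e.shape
(29, 2, 3, 17)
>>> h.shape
(11, 11)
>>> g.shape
(11, 2)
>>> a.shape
(7, 7)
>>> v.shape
(11, 2)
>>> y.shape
(17, 2, 3)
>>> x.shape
(3, 3)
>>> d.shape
(11, 2)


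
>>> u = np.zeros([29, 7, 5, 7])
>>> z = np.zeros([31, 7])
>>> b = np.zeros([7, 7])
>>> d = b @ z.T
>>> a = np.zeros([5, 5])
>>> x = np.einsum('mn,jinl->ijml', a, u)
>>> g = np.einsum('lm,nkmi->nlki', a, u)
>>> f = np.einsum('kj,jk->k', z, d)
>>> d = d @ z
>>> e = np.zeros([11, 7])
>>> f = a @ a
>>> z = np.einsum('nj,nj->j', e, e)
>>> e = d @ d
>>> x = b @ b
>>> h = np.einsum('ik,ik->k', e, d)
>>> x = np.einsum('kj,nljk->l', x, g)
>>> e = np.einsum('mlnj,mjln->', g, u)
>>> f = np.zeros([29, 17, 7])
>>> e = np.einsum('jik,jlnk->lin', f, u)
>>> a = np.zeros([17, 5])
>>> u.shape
(29, 7, 5, 7)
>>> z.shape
(7,)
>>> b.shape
(7, 7)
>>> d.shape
(7, 7)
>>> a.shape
(17, 5)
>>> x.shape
(5,)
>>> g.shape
(29, 5, 7, 7)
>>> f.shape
(29, 17, 7)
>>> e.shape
(7, 17, 5)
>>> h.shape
(7,)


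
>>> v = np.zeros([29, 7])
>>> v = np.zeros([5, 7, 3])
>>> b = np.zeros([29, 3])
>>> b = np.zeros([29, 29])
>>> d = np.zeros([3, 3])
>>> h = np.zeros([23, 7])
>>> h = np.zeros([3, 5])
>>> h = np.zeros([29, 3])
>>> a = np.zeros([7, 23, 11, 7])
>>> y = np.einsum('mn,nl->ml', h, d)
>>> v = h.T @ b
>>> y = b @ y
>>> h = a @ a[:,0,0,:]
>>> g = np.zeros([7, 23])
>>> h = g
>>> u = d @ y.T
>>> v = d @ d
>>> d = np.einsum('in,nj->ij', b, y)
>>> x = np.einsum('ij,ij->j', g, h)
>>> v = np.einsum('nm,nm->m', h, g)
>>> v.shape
(23,)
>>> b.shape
(29, 29)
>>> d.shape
(29, 3)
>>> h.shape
(7, 23)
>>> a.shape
(7, 23, 11, 7)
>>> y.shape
(29, 3)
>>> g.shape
(7, 23)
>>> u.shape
(3, 29)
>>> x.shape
(23,)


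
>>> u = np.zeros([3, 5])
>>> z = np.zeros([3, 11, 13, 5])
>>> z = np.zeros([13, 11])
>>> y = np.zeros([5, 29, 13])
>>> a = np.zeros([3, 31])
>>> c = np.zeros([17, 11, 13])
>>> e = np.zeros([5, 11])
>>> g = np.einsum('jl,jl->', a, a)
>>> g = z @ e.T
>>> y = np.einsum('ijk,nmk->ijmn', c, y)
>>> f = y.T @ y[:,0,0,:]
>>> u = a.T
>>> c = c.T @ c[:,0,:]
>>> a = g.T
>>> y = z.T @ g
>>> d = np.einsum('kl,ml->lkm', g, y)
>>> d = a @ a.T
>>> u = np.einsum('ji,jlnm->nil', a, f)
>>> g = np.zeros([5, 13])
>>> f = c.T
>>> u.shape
(11, 13, 29)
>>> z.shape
(13, 11)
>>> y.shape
(11, 5)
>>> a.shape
(5, 13)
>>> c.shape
(13, 11, 13)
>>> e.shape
(5, 11)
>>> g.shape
(5, 13)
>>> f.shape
(13, 11, 13)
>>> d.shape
(5, 5)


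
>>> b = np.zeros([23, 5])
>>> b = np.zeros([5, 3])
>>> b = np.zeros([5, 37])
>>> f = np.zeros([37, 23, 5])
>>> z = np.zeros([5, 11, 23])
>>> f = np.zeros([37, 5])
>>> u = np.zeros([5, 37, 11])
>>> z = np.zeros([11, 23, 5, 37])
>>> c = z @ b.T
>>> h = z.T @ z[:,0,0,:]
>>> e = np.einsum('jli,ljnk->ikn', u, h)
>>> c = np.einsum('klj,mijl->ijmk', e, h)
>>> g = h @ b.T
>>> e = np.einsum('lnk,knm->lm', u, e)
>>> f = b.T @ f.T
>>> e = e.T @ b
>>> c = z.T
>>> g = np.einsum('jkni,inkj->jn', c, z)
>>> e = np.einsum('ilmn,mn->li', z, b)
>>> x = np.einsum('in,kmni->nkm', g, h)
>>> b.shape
(5, 37)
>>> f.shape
(37, 37)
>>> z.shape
(11, 23, 5, 37)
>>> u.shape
(5, 37, 11)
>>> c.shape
(37, 5, 23, 11)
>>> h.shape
(37, 5, 23, 37)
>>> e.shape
(23, 11)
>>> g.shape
(37, 23)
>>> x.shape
(23, 37, 5)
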